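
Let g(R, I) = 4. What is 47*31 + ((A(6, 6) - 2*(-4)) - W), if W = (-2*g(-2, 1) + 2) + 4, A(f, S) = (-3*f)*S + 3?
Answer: 1362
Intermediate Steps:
A(f, S) = 3 - 3*S*f (A(f, S) = -3*S*f + 3 = 3 - 3*S*f)
W = -2 (W = (-2*4 + 2) + 4 = (-8 + 2) + 4 = -6 + 4 = -2)
47*31 + ((A(6, 6) - 2*(-4)) - W) = 47*31 + (((3 - 3*6*6) - 2*(-4)) - 1*(-2)) = 1457 + (((3 - 108) + 8) + 2) = 1457 + ((-105 + 8) + 2) = 1457 + (-97 + 2) = 1457 - 95 = 1362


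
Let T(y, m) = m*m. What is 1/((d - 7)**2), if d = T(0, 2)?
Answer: 1/9 ≈ 0.11111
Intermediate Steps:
T(y, m) = m**2
d = 4 (d = 2**2 = 4)
1/((d - 7)**2) = 1/((4 - 7)**2) = 1/((-3)**2) = 1/9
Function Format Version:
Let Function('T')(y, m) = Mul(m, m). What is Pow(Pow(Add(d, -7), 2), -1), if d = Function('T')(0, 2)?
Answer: Rational(1, 9) ≈ 0.11111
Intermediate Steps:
Function('T')(y, m) = Pow(m, 2)
d = 4 (d = Pow(2, 2) = 4)
Pow(Pow(Add(d, -7), 2), -1) = Pow(Pow(Add(4, -7), 2), -1) = Pow(Pow(-3, 2), -1) = Pow(9, -1) = Rational(1, 9)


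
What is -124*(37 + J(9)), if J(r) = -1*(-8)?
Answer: -5580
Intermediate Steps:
J(r) = 8
-124*(37 + J(9)) = -124*(37 + 8) = -124*45 = -5580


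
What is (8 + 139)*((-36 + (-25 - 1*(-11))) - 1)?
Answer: -7497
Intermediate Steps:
(8 + 139)*((-36 + (-25 - 1*(-11))) - 1) = 147*((-36 + (-25 + 11)) - 1) = 147*((-36 - 14) - 1) = 147*(-50 - 1) = 147*(-51) = -7497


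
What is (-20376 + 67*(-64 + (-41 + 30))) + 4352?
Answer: -21049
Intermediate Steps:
(-20376 + 67*(-64 + (-41 + 30))) + 4352 = (-20376 + 67*(-64 - 11)) + 4352 = (-20376 + 67*(-75)) + 4352 = (-20376 - 5025) + 4352 = -25401 + 4352 = -21049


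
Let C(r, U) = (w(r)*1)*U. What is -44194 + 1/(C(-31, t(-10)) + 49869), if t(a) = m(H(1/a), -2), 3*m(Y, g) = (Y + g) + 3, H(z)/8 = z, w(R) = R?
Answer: -33057288761/748004 ≈ -44194.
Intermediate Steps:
H(z) = 8*z
m(Y, g) = 1 + Y/3 + g/3 (m(Y, g) = ((Y + g) + 3)/3 = (3 + Y + g)/3 = 1 + Y/3 + g/3)
t(a) = 1/3 + 8/(3*a) (t(a) = 1 + (8/a)/3 + (1/3)*(-2) = 1 + 8/(3*a) - 2/3 = 1/3 + 8/(3*a))
C(r, U) = U*r (C(r, U) = (r*1)*U = r*U = U*r)
-44194 + 1/(C(-31, t(-10)) + 49869) = -44194 + 1/(((1/3)*(8 - 10)/(-10))*(-31) + 49869) = -44194 + 1/(((1/3)*(-1/10)*(-2))*(-31) + 49869) = -44194 + 1/((1/15)*(-31) + 49869) = -44194 + 1/(-31/15 + 49869) = -44194 + 1/(748004/15) = -44194 + 15/748004 = -33057288761/748004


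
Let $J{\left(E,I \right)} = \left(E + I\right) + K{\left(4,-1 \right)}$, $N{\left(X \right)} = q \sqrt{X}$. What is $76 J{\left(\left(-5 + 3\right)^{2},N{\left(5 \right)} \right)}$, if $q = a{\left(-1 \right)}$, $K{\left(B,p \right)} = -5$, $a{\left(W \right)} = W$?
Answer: $-76 - 76 \sqrt{5} \approx -245.94$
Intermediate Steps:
$q = -1$
$N{\left(X \right)} = - \sqrt{X}$
$J{\left(E,I \right)} = -5 + E + I$ ($J{\left(E,I \right)} = \left(E + I\right) - 5 = -5 + E + I$)
$76 J{\left(\left(-5 + 3\right)^{2},N{\left(5 \right)} \right)} = 76 \left(-5 + \left(-5 + 3\right)^{2} - \sqrt{5}\right) = 76 \left(-5 + \left(-2\right)^{2} - \sqrt{5}\right) = 76 \left(-5 + 4 - \sqrt{5}\right) = 76 \left(-1 - \sqrt{5}\right) = -76 - 76 \sqrt{5}$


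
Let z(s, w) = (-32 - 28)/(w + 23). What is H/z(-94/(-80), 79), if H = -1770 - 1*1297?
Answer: 52139/10 ≈ 5213.9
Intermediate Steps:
z(s, w) = -60/(23 + w)
H = -3067 (H = -1770 - 1297 = -3067)
H/z(-94/(-80), 79) = -3067/((-60/(23 + 79))) = -3067/((-60/102)) = -3067/((-60*1/102)) = -3067/(-10/17) = -3067*(-17/10) = 52139/10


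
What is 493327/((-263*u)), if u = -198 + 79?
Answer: 493327/31297 ≈ 15.763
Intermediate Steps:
u = -119
493327/((-263*u)) = 493327/((-263*(-119))) = 493327/31297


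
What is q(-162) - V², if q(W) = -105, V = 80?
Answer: -6505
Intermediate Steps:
q(-162) - V² = -105 - 1*80² = -105 - 1*6400 = -105 - 6400 = -6505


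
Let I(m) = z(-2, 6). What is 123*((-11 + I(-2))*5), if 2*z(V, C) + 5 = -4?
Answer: -19065/2 ≈ -9532.5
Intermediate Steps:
z(V, C) = -9/2 (z(V, C) = -5/2 + (1/2)*(-4) = -5/2 - 2 = -9/2)
I(m) = -9/2
123*((-11 + I(-2))*5) = 123*((-11 - 9/2)*5) = 123*(-31/2*5) = 123*(-155/2) = -19065/2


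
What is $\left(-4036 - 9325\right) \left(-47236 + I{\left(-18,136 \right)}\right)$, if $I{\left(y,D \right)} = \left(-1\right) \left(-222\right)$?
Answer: $628154054$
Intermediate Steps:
$I{\left(y,D \right)} = 222$
$\left(-4036 - 9325\right) \left(-47236 + I{\left(-18,136 \right)}\right) = \left(-4036 - 9325\right) \left(-47236 + 222\right) = \left(-13361\right) \left(-47014\right) = 628154054$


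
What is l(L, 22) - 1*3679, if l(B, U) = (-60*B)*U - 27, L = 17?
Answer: -26146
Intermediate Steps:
l(B, U) = -27 - 60*B*U (l(B, U) = -60*B*U - 27 = -27 - 60*B*U)
l(L, 22) - 1*3679 = (-27 - 60*17*22) - 1*3679 = (-27 - 22440) - 3679 = -22467 - 3679 = -26146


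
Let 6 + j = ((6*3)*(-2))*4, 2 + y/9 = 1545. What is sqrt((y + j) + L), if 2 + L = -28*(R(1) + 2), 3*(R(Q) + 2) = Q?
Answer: sqrt(123531)/3 ≈ 117.16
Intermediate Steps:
R(Q) = -2 + Q/3
y = 13887 (y = -18 + 9*1545 = -18 + 13905 = 13887)
j = -150 (j = -6 + ((6*3)*(-2))*4 = -6 + (18*(-2))*4 = -6 - 36*4 = -6 - 144 = -150)
L = -34/3 (L = -2 - 28*((-2 + (1/3)*1) + 2) = -2 - 28*((-2 + 1/3) + 2) = -2 - 28*(-5/3 + 2) = -2 - 28*1/3 = -2 - 28/3 = -34/3 ≈ -11.333)
sqrt((y + j) + L) = sqrt((13887 - 150) - 34/3) = sqrt(13737 - 34/3) = sqrt(41177/3) = sqrt(123531)/3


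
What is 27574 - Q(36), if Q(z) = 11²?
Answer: 27453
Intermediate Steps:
Q(z) = 121
27574 - Q(36) = 27574 - 1*121 = 27574 - 121 = 27453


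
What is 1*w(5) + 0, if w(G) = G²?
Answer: 25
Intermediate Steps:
1*w(5) + 0 = 1*5² + 0 = 1*25 + 0 = 25 + 0 = 25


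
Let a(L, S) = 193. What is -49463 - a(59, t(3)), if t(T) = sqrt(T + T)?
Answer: -49656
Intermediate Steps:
t(T) = sqrt(2)*sqrt(T) (t(T) = sqrt(2*T) = sqrt(2)*sqrt(T))
-49463 - a(59, t(3)) = -49463 - 1*193 = -49463 - 193 = -49656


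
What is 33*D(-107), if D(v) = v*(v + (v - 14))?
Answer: 805068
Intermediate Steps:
D(v) = v*(-14 + 2*v) (D(v) = v*(v + (-14 + v)) = v*(-14 + 2*v))
33*D(-107) = 33*(2*(-107)*(-7 - 107)) = 33*(2*(-107)*(-114)) = 33*24396 = 805068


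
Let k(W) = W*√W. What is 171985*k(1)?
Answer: 171985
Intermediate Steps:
k(W) = W^(3/2)
171985*k(1) = 171985*1^(3/2) = 171985*1 = 171985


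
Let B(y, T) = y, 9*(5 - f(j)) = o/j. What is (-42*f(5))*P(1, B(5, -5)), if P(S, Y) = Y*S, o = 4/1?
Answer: -3094/3 ≈ -1031.3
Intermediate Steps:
o = 4 (o = 4*1 = 4)
f(j) = 5 - 4/(9*j)
P(S, Y) = S*Y
(-42*f(5))*P(1, B(5, -5)) = (-42*(5 - 4/9/5))*(1*5) = -42*(5 - 4/9*⅕)*5 = -42*(5 - 4/45)*5 = -42*221/45*5 = -3094/15*5 = -3094/3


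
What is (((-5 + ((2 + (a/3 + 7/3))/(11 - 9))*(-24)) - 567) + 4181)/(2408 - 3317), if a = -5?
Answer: -3577/909 ≈ -3.9351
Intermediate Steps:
(((-5 + ((2 + (a/3 + 7/3))/(11 - 9))*(-24)) - 567) + 4181)/(2408 - 3317) = (((-5 + ((2 + (-5/3 + 7/3))/(11 - 9))*(-24)) - 567) + 4181)/(2408 - 3317) = (((-5 + ((2 + (-5*1/3 + 7*(1/3)))/2)*(-24)) - 567) + 4181)/(-909) = (((-5 + ((2 + (-5/3 + 7/3))*(1/2))*(-24)) - 567) + 4181)*(-1/909) = (((-5 + ((2 + 2/3)*(1/2))*(-24)) - 567) + 4181)*(-1/909) = (((-5 + ((8/3)*(1/2))*(-24)) - 567) + 4181)*(-1/909) = (((-5 + (4/3)*(-24)) - 567) + 4181)*(-1/909) = (((-5 - 32) - 567) + 4181)*(-1/909) = ((-37 - 567) + 4181)*(-1/909) = (-604 + 4181)*(-1/909) = 3577*(-1/909) = -3577/909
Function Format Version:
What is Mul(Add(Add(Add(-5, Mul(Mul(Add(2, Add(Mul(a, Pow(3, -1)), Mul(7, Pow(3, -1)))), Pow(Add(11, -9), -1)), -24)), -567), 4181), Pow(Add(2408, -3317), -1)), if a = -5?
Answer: Rational(-3577, 909) ≈ -3.9351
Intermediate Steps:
Mul(Add(Add(Add(-5, Mul(Mul(Add(2, Add(Mul(a, Pow(3, -1)), Mul(7, Pow(3, -1)))), Pow(Add(11, -9), -1)), -24)), -567), 4181), Pow(Add(2408, -3317), -1)) = Mul(Add(Add(Add(-5, Mul(Mul(Add(2, Add(Mul(-5, Pow(3, -1)), Mul(7, Pow(3, -1)))), Pow(Add(11, -9), -1)), -24)), -567), 4181), Pow(Add(2408, -3317), -1)) = Mul(Add(Add(Add(-5, Mul(Mul(Add(2, Add(Mul(-5, Rational(1, 3)), Mul(7, Rational(1, 3)))), Pow(2, -1)), -24)), -567), 4181), Pow(-909, -1)) = Mul(Add(Add(Add(-5, Mul(Mul(Add(2, Add(Rational(-5, 3), Rational(7, 3))), Rational(1, 2)), -24)), -567), 4181), Rational(-1, 909)) = Mul(Add(Add(Add(-5, Mul(Mul(Add(2, Rational(2, 3)), Rational(1, 2)), -24)), -567), 4181), Rational(-1, 909)) = Mul(Add(Add(Add(-5, Mul(Mul(Rational(8, 3), Rational(1, 2)), -24)), -567), 4181), Rational(-1, 909)) = Mul(Add(Add(Add(-5, Mul(Rational(4, 3), -24)), -567), 4181), Rational(-1, 909)) = Mul(Add(Add(Add(-5, -32), -567), 4181), Rational(-1, 909)) = Mul(Add(Add(-37, -567), 4181), Rational(-1, 909)) = Mul(Add(-604, 4181), Rational(-1, 909)) = Mul(3577, Rational(-1, 909)) = Rational(-3577, 909)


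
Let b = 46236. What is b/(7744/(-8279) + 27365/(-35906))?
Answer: -352420008376/12938741 ≈ -27238.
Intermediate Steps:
b/(7744/(-8279) + 27365/(-35906)) = 46236/(7744/(-8279) + 27365/(-35906)) = 46236/(7744*(-1/8279) + 27365*(-1/35906)) = 46236/(-7744/8279 - 2105/2762) = 46236/(-38816223/22866598) = 46236*(-22866598/38816223) = -352420008376/12938741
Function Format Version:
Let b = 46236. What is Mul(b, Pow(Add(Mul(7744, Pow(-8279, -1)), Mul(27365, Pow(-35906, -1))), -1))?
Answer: Rational(-352420008376, 12938741) ≈ -27238.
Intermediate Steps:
Mul(b, Pow(Add(Mul(7744, Pow(-8279, -1)), Mul(27365, Pow(-35906, -1))), -1)) = Mul(46236, Pow(Add(Mul(7744, Pow(-8279, -1)), Mul(27365, Pow(-35906, -1))), -1)) = Mul(46236, Pow(Add(Mul(7744, Rational(-1, 8279)), Mul(27365, Rational(-1, 35906))), -1)) = Mul(46236, Pow(Add(Rational(-7744, 8279), Rational(-2105, 2762)), -1)) = Mul(46236, Pow(Rational(-38816223, 22866598), -1)) = Mul(46236, Rational(-22866598, 38816223)) = Rational(-352420008376, 12938741)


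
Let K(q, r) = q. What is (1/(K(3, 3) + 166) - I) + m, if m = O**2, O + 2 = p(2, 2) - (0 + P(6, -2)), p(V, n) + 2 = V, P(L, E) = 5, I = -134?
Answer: 30928/169 ≈ 183.01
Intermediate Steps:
p(V, n) = -2 + V
O = -7 (O = -2 + ((-2 + 2) - (0 + 5)) = -2 + (0 - 1*5) = -2 + (0 - 5) = -2 - 5 = -7)
m = 49 (m = (-7)**2 = 49)
(1/(K(3, 3) + 166) - I) + m = (1/(3 + 166) - 1*(-134)) + 49 = (1/169 + 134) + 49 = 22647/169 + 49 = 30928/169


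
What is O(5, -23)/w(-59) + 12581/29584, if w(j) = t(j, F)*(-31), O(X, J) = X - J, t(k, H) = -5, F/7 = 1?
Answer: 2778407/4585520 ≈ 0.60591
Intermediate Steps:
F = 7 (F = 7*1 = 7)
w(j) = 155 (w(j) = -5*(-31) = 155)
O(5, -23)/w(-59) + 12581/29584 = (5 - 1*(-23))/155 + 12581/29584 = (5 + 23)*(1/155) + 12581*(1/29584) = 28*(1/155) + 12581/29584 = 28/155 + 12581/29584 = 2778407/4585520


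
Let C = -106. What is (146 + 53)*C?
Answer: -21094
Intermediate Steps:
(146 + 53)*C = (146 + 53)*(-106) = 199*(-106) = -21094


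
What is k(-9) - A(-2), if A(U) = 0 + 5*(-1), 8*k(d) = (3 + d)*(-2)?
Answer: 13/2 ≈ 6.5000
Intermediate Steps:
k(d) = -¾ - d/4 (k(d) = ((3 + d)*(-2))/8 = (-6 - 2*d)/8 = -¾ - d/4)
A(U) = -5 (A(U) = 0 - 5 = -5)
k(-9) - A(-2) = (-¾ - ¼*(-9)) - 1*(-5) = (-¾ + 9/4) + 5 = 3/2 + 5 = 13/2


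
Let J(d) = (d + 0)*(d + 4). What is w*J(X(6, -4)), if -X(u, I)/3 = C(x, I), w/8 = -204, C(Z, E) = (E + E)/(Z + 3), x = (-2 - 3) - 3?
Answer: -156672/25 ≈ -6266.9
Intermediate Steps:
x = -8 (x = -5 - 3 = -8)
C(Z, E) = 2*E/(3 + Z) (C(Z, E) = (2*E)/(3 + Z) = 2*E/(3 + Z))
w = -1632 (w = 8*(-204) = -1632)
X(u, I) = 6*I/5 (X(u, I) = -6*I/(3 - 8) = -6*I/(-5) = -6*I*(-1)/5 = -(-6)*I/5 = 6*I/5)
J(d) = d*(4 + d)
w*J(X(6, -4)) = -1632*(6/5)*(-4)*(4 + (6/5)*(-4)) = -(-39168)*(4 - 24/5)/5 = -(-39168)*(-4)/(5*5) = -1632*96/25 = -156672/25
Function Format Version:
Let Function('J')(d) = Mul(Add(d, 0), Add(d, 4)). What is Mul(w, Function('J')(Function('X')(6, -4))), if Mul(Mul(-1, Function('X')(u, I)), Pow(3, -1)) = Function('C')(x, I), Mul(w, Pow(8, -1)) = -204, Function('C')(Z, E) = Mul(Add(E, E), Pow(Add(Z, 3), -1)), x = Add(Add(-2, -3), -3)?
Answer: Rational(-156672, 25) ≈ -6266.9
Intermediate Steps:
x = -8 (x = Add(-5, -3) = -8)
Function('C')(Z, E) = Mul(2, E, Pow(Add(3, Z), -1)) (Function('C')(Z, E) = Mul(Mul(2, E), Pow(Add(3, Z), -1)) = Mul(2, E, Pow(Add(3, Z), -1)))
w = -1632 (w = Mul(8, -204) = -1632)
Function('X')(u, I) = Mul(Rational(6, 5), I) (Function('X')(u, I) = Mul(-3, Mul(2, I, Pow(Add(3, -8), -1))) = Mul(-3, Mul(2, I, Pow(-5, -1))) = Mul(-3, Mul(2, I, Rational(-1, 5))) = Mul(-3, Mul(Rational(-2, 5), I)) = Mul(Rational(6, 5), I))
Function('J')(d) = Mul(d, Add(4, d))
Mul(w, Function('J')(Function('X')(6, -4))) = Mul(-1632, Mul(Mul(Rational(6, 5), -4), Add(4, Mul(Rational(6, 5), -4)))) = Mul(-1632, Mul(Rational(-24, 5), Add(4, Rational(-24, 5)))) = Mul(-1632, Mul(Rational(-24, 5), Rational(-4, 5))) = Mul(-1632, Rational(96, 25)) = Rational(-156672, 25)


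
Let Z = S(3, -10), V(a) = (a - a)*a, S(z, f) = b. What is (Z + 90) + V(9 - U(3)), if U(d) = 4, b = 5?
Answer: 95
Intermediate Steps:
S(z, f) = 5
V(a) = 0 (V(a) = 0*a = 0)
Z = 5
(Z + 90) + V(9 - U(3)) = (5 + 90) + 0 = 95 + 0 = 95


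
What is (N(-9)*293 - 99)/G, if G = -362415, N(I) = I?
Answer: 912/120805 ≈ 0.0075494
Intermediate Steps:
(N(-9)*293 - 99)/G = (-9*293 - 99)/(-362415) = (-2637 - 99)*(-1/362415) = -2736*(-1/362415) = 912/120805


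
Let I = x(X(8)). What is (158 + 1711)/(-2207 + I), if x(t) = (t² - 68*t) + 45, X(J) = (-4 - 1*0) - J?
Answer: -1869/1202 ≈ -1.5549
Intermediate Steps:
X(J) = -4 - J (X(J) = (-4 + 0) - J = -4 - J)
x(t) = 45 + t² - 68*t
I = 1005 (I = 45 + (-4 - 1*8)² - 68*(-4 - 1*8) = 45 + (-4 - 8)² - 68*(-4 - 8) = 45 + (-12)² - 68*(-12) = 45 + 144 + 816 = 1005)
(158 + 1711)/(-2207 + I) = (158 + 1711)/(-2207 + 1005) = 1869/(-1202) = 1869*(-1/1202) = -1869/1202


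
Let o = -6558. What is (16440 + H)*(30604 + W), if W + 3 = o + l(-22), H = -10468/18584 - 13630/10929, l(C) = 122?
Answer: 6723248458719285/16925378 ≈ 3.9723e+8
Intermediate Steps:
H = -91926173/50776134 (H = -10468*1/18584 - 13630*1/10929 = -2617/4646 - 13630/10929 = -91926173/50776134 ≈ -1.8104)
W = -6439 (W = -3 + (-6558 + 122) = -3 - 6436 = -6439)
(16440 + H)*(30604 + W) = (16440 - 91926173/50776134)*(30604 - 6439) = (834667716787/50776134)*24165 = 6723248458719285/16925378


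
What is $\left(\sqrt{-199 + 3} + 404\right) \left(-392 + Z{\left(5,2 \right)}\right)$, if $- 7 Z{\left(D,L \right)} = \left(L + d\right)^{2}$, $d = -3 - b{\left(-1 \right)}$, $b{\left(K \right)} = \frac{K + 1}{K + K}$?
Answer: $- \frac{1108980}{7} - 5490 i \approx -1.5843 \cdot 10^{5} - 5490.0 i$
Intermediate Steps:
$b{\left(K \right)} = \frac{1 + K}{2 K}$
$d = -3$ ($d = -3 - \frac{1 - 1}{2 \left(-1\right)} = -3 - \frac{1}{2} \left(-1\right) 0 = -3 - 0 = -3 + 0 = -3$)
$Z{\left(D,L \right)} = - \frac{\left(-3 + L\right)^{2}}{7}$ ($Z{\left(D,L \right)} = - \frac{\left(L - 3\right)^{2}}{7} = - \frac{\left(-3 + L\right)^{2}}{7}$)
$\left(\sqrt{-199 + 3} + 404\right) \left(-392 + Z{\left(5,2 \right)}\right) = \left(\sqrt{-199 + 3} + 404\right) \left(-392 - \frac{\left(-3 + 2\right)^{2}}{7}\right) = \left(\sqrt{-196} + 404\right) \left(-392 - \frac{\left(-1\right)^{2}}{7}\right) = \left(14 i + 404\right) \left(-392 - \frac{1}{7}\right) = \left(404 + 14 i\right) \left(-392 - \frac{1}{7}\right) = \left(404 + 14 i\right) \left(- \frac{2745}{7}\right) = - \frac{1108980}{7} - 5490 i$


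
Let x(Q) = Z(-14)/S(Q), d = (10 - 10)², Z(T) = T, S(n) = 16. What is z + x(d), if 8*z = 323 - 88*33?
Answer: -647/2 ≈ -323.50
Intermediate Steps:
z = -2581/8 (z = (323 - 88*33)/8 = (323 - 2904)/8 = (⅛)*(-2581) = -2581/8 ≈ -322.63)
d = 0 (d = 0² = 0)
x(Q) = -7/8 (x(Q) = -14/16 = -14*1/16 = -7/8)
z + x(d) = -2581/8 - 7/8 = -647/2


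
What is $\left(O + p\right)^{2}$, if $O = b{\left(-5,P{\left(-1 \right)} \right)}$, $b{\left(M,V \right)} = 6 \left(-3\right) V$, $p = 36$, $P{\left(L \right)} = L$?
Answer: $2916$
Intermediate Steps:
$b{\left(M,V \right)} = - 18 V$
$O = 18$ ($O = \left(-18\right) \left(-1\right) = 18$)
$\left(O + p\right)^{2} = \left(18 + 36\right)^{2} = 54^{2} = 2916$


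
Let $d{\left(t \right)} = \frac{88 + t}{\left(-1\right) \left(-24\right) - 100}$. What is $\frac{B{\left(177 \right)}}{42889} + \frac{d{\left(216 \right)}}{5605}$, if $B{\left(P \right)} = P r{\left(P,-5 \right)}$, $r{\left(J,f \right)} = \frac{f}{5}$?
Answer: $- \frac{1163641}{240392845} \approx -0.0048406$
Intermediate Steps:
$r{\left(J,f \right)} = \frac{f}{5}$ ($r{\left(J,f \right)} = f \frac{1}{5} = \frac{f}{5}$)
$d{\left(t \right)} = - \frac{22}{19} - \frac{t}{76}$ ($d{\left(t \right)} = \frac{88 + t}{24 - 100} = \frac{88 + t}{-76} = \left(88 + t\right) \left(- \frac{1}{76}\right) = - \frac{22}{19} - \frac{t}{76}$)
$B{\left(P \right)} = - P$ ($B{\left(P \right)} = P \frac{1}{5} \left(-5\right) = P \left(-1\right) = - P$)
$\frac{B{\left(177 \right)}}{42889} + \frac{d{\left(216 \right)}}{5605} = \frac{\left(-1\right) 177}{42889} + \frac{- \frac{22}{19} - \frac{54}{19}}{5605} = \left(-177\right) \frac{1}{42889} + \left(- \frac{22}{19} - \frac{54}{19}\right) \frac{1}{5605} = - \frac{177}{42889} - \frac{4}{5605} = - \frac{1163641}{240392845}$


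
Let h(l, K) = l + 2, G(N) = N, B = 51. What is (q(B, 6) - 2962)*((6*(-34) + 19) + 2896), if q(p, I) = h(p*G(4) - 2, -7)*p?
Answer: 20175262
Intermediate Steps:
h(l, K) = 2 + l
q(p, I) = 4*p² (q(p, I) = (2 + (p*4 - 2))*p = (2 + (4*p - 2))*p = (2 + (-2 + 4*p))*p = (4*p)*p = 4*p²)
(q(B, 6) - 2962)*((6*(-34) + 19) + 2896) = (4*51² - 2962)*((6*(-34) + 19) + 2896) = (4*2601 - 2962)*((-204 + 19) + 2896) = (10404 - 2962)*(-185 + 2896) = 7442*2711 = 20175262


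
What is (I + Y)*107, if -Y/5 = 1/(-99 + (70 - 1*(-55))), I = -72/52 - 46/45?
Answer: -325387/1170 ≈ -278.11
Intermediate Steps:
I = -1408/585 (I = -72*1/52 - 46*1/45 = -18/13 - 46/45 = -1408/585 ≈ -2.4068)
Y = -5/26 (Y = -5/(-99 + (70 - 1*(-55))) = -5/(-99 + (70 + 55)) = -5/(-99 + 125) = -5/26 ≈ -0.19231)
(I + Y)*107 = (-1408/585 - 5/26)*107 = -3041/1170*107 = -325387/1170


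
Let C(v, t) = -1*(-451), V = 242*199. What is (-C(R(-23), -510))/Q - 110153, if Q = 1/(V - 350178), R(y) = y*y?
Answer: 136100867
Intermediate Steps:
V = 48158
R(y) = y²
C(v, t) = 451
Q = -1/302020 (Q = 1/(48158 - 350178) = 1/(-302020) = -1/302020 ≈ -3.3110e-6)
(-C(R(-23), -510))/Q - 110153 = (-1*451)/(-1/302020) - 110153 = -451*(-302020) - 110153 = 136211020 - 110153 = 136100867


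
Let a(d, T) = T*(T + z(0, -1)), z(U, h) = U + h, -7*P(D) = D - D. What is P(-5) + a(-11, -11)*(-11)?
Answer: -1452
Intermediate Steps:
P(D) = 0 (P(D) = -(D - D)/7 = -⅐*0 = 0)
a(d, T) = T*(-1 + T) (a(d, T) = T*(T + (0 - 1)) = T*(T - 1) = T*(-1 + T))
P(-5) + a(-11, -11)*(-11) = 0 - 11*(-1 - 11)*(-11) = 0 - 11*(-12)*(-11) = 0 + 132*(-11) = 0 - 1452 = -1452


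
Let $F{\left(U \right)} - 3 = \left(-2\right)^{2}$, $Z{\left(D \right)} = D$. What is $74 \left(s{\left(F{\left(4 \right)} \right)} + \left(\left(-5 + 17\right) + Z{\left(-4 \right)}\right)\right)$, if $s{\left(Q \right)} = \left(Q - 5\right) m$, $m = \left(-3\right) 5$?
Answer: $-1628$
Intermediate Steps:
$m = -15$
$F{\left(U \right)} = 7$ ($F{\left(U \right)} = 3 + \left(-2\right)^{2} = 3 + 4 = 7$)
$s{\left(Q \right)} = 75 - 15 Q$ ($s{\left(Q \right)} = \left(Q - 5\right) \left(-15\right) = \left(-5 + Q\right) \left(-15\right) = 75 - 15 Q$)
$74 \left(s{\left(F{\left(4 \right)} \right)} + \left(\left(-5 + 17\right) + Z{\left(-4 \right)}\right)\right) = 74 \left(\left(75 - 105\right) + \left(\left(-5 + 17\right) - 4\right)\right) = 74 \left(\left(75 - 105\right) + \left(12 - 4\right)\right) = 74 \left(-30 + 8\right) = 74 \left(-22\right) = -1628$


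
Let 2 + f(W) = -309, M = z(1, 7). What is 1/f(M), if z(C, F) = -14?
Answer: -1/311 ≈ -0.0032154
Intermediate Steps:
M = -14
f(W) = -311 (f(W) = -2 - 309 = -311)
1/f(M) = 1/(-311) = -1/311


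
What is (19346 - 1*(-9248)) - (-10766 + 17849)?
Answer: 21511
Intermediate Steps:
(19346 - 1*(-9248)) - (-10766 + 17849) = (19346 + 9248) - 1*7083 = 28594 - 7083 = 21511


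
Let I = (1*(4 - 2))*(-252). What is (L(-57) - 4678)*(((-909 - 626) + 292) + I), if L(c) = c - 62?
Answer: 8380359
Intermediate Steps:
L(c) = -62 + c
I = -504 (I = (1*2)*(-252) = 2*(-252) = -504)
(L(-57) - 4678)*(((-909 - 626) + 292) + I) = ((-62 - 57) - 4678)*(((-909 - 626) + 292) - 504) = (-119 - 4678)*((-1535 + 292) - 504) = -4797*(-1243 - 504) = -4797*(-1747) = 8380359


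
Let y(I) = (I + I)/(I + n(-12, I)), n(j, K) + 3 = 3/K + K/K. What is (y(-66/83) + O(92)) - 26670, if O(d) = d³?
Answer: 9018954778/11993 ≈ 7.5202e+5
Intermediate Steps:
n(j, K) = -2 + 3/K (n(j, K) = -3 + (3/K + K/K) = -3 + (3/K + 1) = -3 + (1 + 3/K) = -2 + 3/K)
y(I) = 2*I/(-2 + I + 3/I) (y(I) = (I + I)/(I + (-2 + 3/I)) = (2*I)/(-2 + I + 3/I) = 2*I/(-2 + I + 3/I))
(y(-66/83) + O(92)) - 26670 = (2*(-66/83)²/(3 + (-66/83)*(-2 - 66/83)) + 92³) - 26670 = (2*(-66*1/83)²/(3 + (-66*1/83)*(-2 - 66*1/83)) + 778688) - 26670 = (2*(-66/83)²/(3 - 66*(-2 - 66/83)/83) + 778688) - 26670 = (2*(4356/6889)/(3 - 66/83*(-232/83)) + 778688) - 26670 = (2*(4356/6889)/(3 + 15312/6889) + 778688) - 26670 = (2*(4356/6889)/(35979/6889) + 778688) - 26670 = (2*(4356/6889)*(6889/35979) + 778688) - 26670 = (2904/11993 + 778688) - 26670 = 9338808088/11993 - 26670 = 9018954778/11993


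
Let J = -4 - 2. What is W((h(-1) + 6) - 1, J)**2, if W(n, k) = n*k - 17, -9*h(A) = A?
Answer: 20449/9 ≈ 2272.1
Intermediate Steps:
h(A) = -A/9
J = -6
W(n, k) = -17 + k*n (W(n, k) = k*n - 17 = -17 + k*n)
W((h(-1) + 6) - 1, J)**2 = (-17 - 6*((-1/9*(-1) + 6) - 1))**2 = (-17 - 6*((1/9 + 6) - 1))**2 = (-17 - 6*(55/9 - 1))**2 = (-17 - 6*46/9)**2 = (-17 - 92/3)**2 = (-143/3)**2 = 20449/9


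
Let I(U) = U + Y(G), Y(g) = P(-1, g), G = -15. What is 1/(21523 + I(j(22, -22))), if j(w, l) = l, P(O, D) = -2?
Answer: 1/21499 ≈ 4.6514e-5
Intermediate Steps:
Y(g) = -2
I(U) = -2 + U (I(U) = U - 2 = -2 + U)
1/(21523 + I(j(22, -22))) = 1/(21523 + (-2 - 22)) = 1/(21523 - 24) = 1/21499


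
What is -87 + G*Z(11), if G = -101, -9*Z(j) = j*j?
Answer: 11438/9 ≈ 1270.9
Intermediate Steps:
Z(j) = -j²/9 (Z(j) = -j*j/9 = -j²/9)
-87 + G*Z(11) = -87 - (-101)*11²/9 = -87 - (-101)*121/9 = -87 - 101*(-121/9) = -87 + 12221/9 = 11438/9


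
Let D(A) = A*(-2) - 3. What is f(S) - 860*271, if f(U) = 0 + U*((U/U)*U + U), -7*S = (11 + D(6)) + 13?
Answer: -11419778/49 ≈ -2.3306e+5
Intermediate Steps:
D(A) = -3 - 2*A (D(A) = -2*A - 3 = -3 - 2*A)
S = -9/7 (S = -((11 + (-3 - 2*6)) + 13)/7 = -((11 + (-3 - 12)) + 13)/7 = -((11 - 15) + 13)/7 = -(-4 + 13)/7 = -⅐*9 = -9/7 ≈ -1.2857)
f(U) = 2*U² (f(U) = 0 + U*(1*U + U) = 0 + U*(U + U) = 0 + U*(2*U) = 0 + 2*U² = 2*U²)
f(S) - 860*271 = 2*(-9/7)² - 860*271 = 2*(81/49) - 233060 = 162/49 - 233060 = -11419778/49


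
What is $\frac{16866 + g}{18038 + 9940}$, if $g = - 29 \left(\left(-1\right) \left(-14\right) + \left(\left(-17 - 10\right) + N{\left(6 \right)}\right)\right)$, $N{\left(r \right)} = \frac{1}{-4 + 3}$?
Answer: $\frac{8636}{13989} \approx 0.61734$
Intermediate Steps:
$N{\left(r \right)} = -1$ ($N{\left(r \right)} = \frac{1}{-1} = -1$)
$g = 406$ ($g = - 29 \left(\left(-1\right) \left(-14\right) - 28\right) = - 29 \left(14 - 28\right) = \left(-29\right) \left(-14\right) = 406$)
$\frac{16866 + g}{18038 + 9940} = \frac{16866 + 406}{18038 + 9940} = \frac{17272}{27978} = 17272 \cdot \frac{1}{27978} = \frac{8636}{13989}$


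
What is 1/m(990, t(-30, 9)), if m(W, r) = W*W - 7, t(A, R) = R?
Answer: 1/980093 ≈ 1.0203e-6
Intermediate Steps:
m(W, r) = -7 + W**2 (m(W, r) = W**2 - 7 = -7 + W**2)
1/m(990, t(-30, 9)) = 1/(-7 + 990**2) = 1/(-7 + 980100) = 1/980093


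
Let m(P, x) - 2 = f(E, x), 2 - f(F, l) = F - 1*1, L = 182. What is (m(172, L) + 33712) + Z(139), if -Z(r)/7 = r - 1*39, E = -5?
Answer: 33022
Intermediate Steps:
f(F, l) = 3 - F (f(F, l) = 2 - (F - 1*1) = 2 - (F - 1) = 2 - (-1 + F) = 2 + (1 - F) = 3 - F)
m(P, x) = 10 (m(P, x) = 2 + (3 - 1*(-5)) = 2 + (3 + 5) = 2 + 8 = 10)
Z(r) = 273 - 7*r (Z(r) = -7*(r - 1*39) = -7*(r - 39) = -7*(-39 + r) = 273 - 7*r)
(m(172, L) + 33712) + Z(139) = (10 + 33712) + (273 - 7*139) = 33722 + (273 - 973) = 33722 - 700 = 33022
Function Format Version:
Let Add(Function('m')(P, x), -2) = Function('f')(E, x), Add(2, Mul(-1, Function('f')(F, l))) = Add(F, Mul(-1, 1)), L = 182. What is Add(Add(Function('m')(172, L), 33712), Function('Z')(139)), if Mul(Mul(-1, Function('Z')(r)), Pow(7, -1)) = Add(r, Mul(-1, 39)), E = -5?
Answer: 33022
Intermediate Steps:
Function('f')(F, l) = Add(3, Mul(-1, F)) (Function('f')(F, l) = Add(2, Mul(-1, Add(F, Mul(-1, 1)))) = Add(2, Mul(-1, Add(F, -1))) = Add(2, Mul(-1, Add(-1, F))) = Add(2, Add(1, Mul(-1, F))) = Add(3, Mul(-1, F)))
Function('m')(P, x) = 10 (Function('m')(P, x) = Add(2, Add(3, Mul(-1, -5))) = Add(2, Add(3, 5)) = Add(2, 8) = 10)
Function('Z')(r) = Add(273, Mul(-7, r)) (Function('Z')(r) = Mul(-7, Add(r, Mul(-1, 39))) = Mul(-7, Add(r, -39)) = Mul(-7, Add(-39, r)) = Add(273, Mul(-7, r)))
Add(Add(Function('m')(172, L), 33712), Function('Z')(139)) = Add(Add(10, 33712), Add(273, Mul(-7, 139))) = Add(33722, Add(273, -973)) = Add(33722, -700) = 33022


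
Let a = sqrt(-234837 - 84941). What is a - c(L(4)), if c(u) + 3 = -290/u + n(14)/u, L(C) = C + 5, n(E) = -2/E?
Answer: 740/21 + I*sqrt(319778) ≈ 35.238 + 565.49*I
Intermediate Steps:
L(C) = 5 + C
c(u) = -3 - 2031/(7*u) (c(u) = -3 + (-290/u + (-2/14)/u) = -3 + (-290/u + (-2*1/14)/u) = -3 + (-290/u - 1/(7*u)) = -3 - 2031/(7*u))
a = I*sqrt(319778) (a = sqrt(-319778) = I*sqrt(319778) ≈ 565.49*I)
a - c(L(4)) = I*sqrt(319778) - (-3 - 2031/(7*(5 + 4))) = I*sqrt(319778) - (-3 - 2031/7/9) = I*sqrt(319778) - (-3 - 2031/7*1/9) = I*sqrt(319778) - (-3 - 677/21) = I*sqrt(319778) - 1*(-740/21) = I*sqrt(319778) + 740/21 = 740/21 + I*sqrt(319778)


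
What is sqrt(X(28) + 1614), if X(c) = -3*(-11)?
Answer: 3*sqrt(183) ≈ 40.583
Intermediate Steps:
X(c) = 33
sqrt(X(28) + 1614) = sqrt(33 + 1614) = sqrt(1647) = 3*sqrt(183)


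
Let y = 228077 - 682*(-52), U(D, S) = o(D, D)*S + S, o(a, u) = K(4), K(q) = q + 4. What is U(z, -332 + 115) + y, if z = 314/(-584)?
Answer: 261588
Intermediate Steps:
K(q) = 4 + q
o(a, u) = 8 (o(a, u) = 4 + 4 = 8)
z = -157/292 (z = 314*(-1/584) = -157/292 ≈ -0.53767)
U(D, S) = 9*S (U(D, S) = 8*S + S = 9*S)
y = 263541 (y = 228077 - 1*(-35464) = 228077 + 35464 = 263541)
U(z, -332 + 115) + y = 9*(-332 + 115) + 263541 = 9*(-217) + 263541 = -1953 + 263541 = 261588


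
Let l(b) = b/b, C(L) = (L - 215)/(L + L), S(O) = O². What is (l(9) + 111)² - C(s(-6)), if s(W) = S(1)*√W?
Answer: 25087/2 - 215*I*√6/12 ≈ 12544.0 - 43.887*I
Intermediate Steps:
s(W) = √W (s(W) = 1²*√W = 1*√W = √W)
C(L) = (-215 + L)/(2*L) (C(L) = (-215 + L)/((2*L)) = (-215 + L)*(1/(2*L)) = (-215 + L)/(2*L))
l(b) = 1
(l(9) + 111)² - C(s(-6)) = (1 + 111)² - (-215 + √(-6))/(2*(√(-6))) = 112² - (-215 + I*√6)/(2*(I*√6)) = 12544 - (-I*√6/6)*(-215 + I*√6)/2 = 12544 - (-1)*I*√6*(-215 + I*√6)/12 = 12544 + I*√6*(-215 + I*√6)/12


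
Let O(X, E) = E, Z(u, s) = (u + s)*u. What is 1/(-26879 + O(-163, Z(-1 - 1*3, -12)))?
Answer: -1/26815 ≈ -3.7293e-5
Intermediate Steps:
Z(u, s) = u*(s + u) (Z(u, s) = (s + u)*u = u*(s + u))
1/(-26879 + O(-163, Z(-1 - 1*3, -12))) = 1/(-26879 + (-1 - 1*3)*(-12 + (-1 - 1*3))) = 1/(-26879 + (-1 - 3)*(-12 + (-1 - 3))) = 1/(-26879 - 4*(-12 - 4)) = 1/(-26879 - 4*(-16)) = 1/(-26879 + 64) = 1/(-26815) = -1/26815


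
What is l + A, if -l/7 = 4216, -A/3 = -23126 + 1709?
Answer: 34739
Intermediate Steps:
A = 64251 (A = -3*(-23126 + 1709) = -3*(-21417) = 64251)
l = -29512 (l = -7*4216 = -29512)
l + A = -29512 + 64251 = 34739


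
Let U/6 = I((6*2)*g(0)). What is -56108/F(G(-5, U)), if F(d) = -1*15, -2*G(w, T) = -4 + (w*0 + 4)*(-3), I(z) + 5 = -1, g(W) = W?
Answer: 56108/15 ≈ 3740.5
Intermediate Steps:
I(z) = -6 (I(z) = -5 - 1 = -6)
U = -36 (U = 6*(-6) = -36)
G(w, T) = 8 (G(w, T) = -(-4 + (w*0 + 4)*(-3))/2 = -(-4 + (0 + 4)*(-3))/2 = -(-4 + 4*(-3))/2 = -(-4 - 12)/2 = -½*(-16) = 8)
F(d) = -15
-56108/F(G(-5, U)) = -56108/(-15) = -56108*(-1/15) = 56108/15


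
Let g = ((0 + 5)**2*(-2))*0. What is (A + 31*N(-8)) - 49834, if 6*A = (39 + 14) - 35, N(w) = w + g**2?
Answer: -50079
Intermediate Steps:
g = 0 (g = (5**2*(-2))*0 = (25*(-2))*0 = -50*0 = 0)
N(w) = w (N(w) = w + 0**2 = w + 0 = w)
A = 3 (A = ((39 + 14) - 35)/6 = (53 - 35)/6 = (1/6)*18 = 3)
(A + 31*N(-8)) - 49834 = (3 + 31*(-8)) - 49834 = (3 - 248) - 49834 = -245 - 49834 = -50079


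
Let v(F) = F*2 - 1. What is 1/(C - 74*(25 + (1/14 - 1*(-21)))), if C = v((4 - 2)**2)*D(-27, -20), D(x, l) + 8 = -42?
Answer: -7/26315 ≈ -0.00026601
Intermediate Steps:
D(x, l) = -50 (D(x, l) = -8 - 42 = -50)
v(F) = -1 + 2*F (v(F) = 2*F - 1 = -1 + 2*F)
C = -350 (C = (-1 + 2*(4 - 2)**2)*(-50) = (-1 + 2*2**2)*(-50) = (-1 + 2*4)*(-50) = (-1 + 8)*(-50) = 7*(-50) = -350)
1/(C - 74*(25 + (1/14 - 1*(-21)))) = 1/(-350 - 74*(25 + (1/14 - 1*(-21)))) = 1/(-350 - 74*(25 + (1/14 + 21))) = 1/(-350 - 74*(25 + 295/14)) = 1/(-350 - 74*645/14) = 1/(-350 - 23865/7) = 1/(-26315/7) = -7/26315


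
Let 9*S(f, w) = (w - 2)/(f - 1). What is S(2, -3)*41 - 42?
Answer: -583/9 ≈ -64.778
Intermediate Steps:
S(f, w) = (-2 + w)/(9*(-1 + f)) (S(f, w) = ((w - 2)/(f - 1))/9 = ((-2 + w)/(-1 + f))/9 = (-2 + w)/(9*(-1 + f)))
S(2, -3)*41 - 42 = ((-2 - 3)/(9*(-1 + 2)))*41 - 42 = ((⅑)*(-5)/1)*41 - 42 = ((⅑)*1*(-5))*41 - 42 = -5/9*41 - 42 = -205/9 - 42 = -583/9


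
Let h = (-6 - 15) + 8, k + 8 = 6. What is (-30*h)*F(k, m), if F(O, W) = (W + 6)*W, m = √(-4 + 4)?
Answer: 0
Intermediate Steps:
k = -2 (k = -8 + 6 = -2)
m = 0 (m = √0 = 0)
F(O, W) = W*(6 + W) (F(O, W) = (6 + W)*W = W*(6 + W))
h = -13 (h = -21 + 8 = -13)
(-30*h)*F(k, m) = (-30*(-13))*(0*(6 + 0)) = 390*(0*6) = 390*0 = 0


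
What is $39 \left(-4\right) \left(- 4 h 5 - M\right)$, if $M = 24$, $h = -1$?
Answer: $624$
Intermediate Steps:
$39 \left(-4\right) \left(- 4 h 5 - M\right) = 39 \left(-4\right) \left(\left(-4\right) \left(-1\right) 5 - 24\right) = - 156 \left(4 \cdot 5 - 24\right) = - 156 \left(20 - 24\right) = \left(-156\right) \left(-4\right) = 624$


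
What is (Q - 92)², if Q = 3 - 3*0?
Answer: 7921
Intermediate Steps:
Q = 3 (Q = 3 + 0 = 3)
(Q - 92)² = (3 - 92)² = (-89)² = 7921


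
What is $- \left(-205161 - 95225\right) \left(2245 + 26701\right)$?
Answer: $8694973156$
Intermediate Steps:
$- \left(-205161 - 95225\right) \left(2245 + 26701\right) = - \left(-300386\right) 28946 = \left(-1\right) \left(-8694973156\right) = 8694973156$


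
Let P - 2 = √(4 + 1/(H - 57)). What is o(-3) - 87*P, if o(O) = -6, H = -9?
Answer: -180 - 29*√17358/22 ≈ -353.67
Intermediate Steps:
P = 2 + √17358/66 (P = 2 + √(4 + 1/(-9 - 57)) = 2 + √(4 + 1/(-66)) = 2 + √(4 - 1/66) = 2 + √(263/66) = 2 + √17358/66 ≈ 3.9962)
o(-3) - 87*P = -6 - 87*(2 + √17358/66) = -6 + (-174 - 29*√17358/22) = -180 - 29*√17358/22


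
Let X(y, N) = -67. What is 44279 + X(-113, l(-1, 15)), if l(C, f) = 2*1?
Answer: 44212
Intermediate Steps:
l(C, f) = 2
44279 + X(-113, l(-1, 15)) = 44279 - 67 = 44212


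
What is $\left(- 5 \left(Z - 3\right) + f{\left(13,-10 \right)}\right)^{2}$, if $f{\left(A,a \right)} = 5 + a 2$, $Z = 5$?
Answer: $625$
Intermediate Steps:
$f{\left(A,a \right)} = 5 + 2 a$
$\left(- 5 \left(Z - 3\right) + f{\left(13,-10 \right)}\right)^{2} = \left(- 5 \left(5 - 3\right) + \left(5 + 2 \left(-10\right)\right)\right)^{2} = \left(\left(-5\right) 2 + \left(5 - 20\right)\right)^{2} = \left(-10 - 15\right)^{2} = \left(-25\right)^{2} = 625$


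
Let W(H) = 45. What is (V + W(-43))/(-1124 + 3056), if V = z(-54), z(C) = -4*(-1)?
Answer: 7/276 ≈ 0.025362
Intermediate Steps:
z(C) = 4
V = 4
(V + W(-43))/(-1124 + 3056) = (4 + 45)/(-1124 + 3056) = 49/1932 = 49*(1/1932) = 7/276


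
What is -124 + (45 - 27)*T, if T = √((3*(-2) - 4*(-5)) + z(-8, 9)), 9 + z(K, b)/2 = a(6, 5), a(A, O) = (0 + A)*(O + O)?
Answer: -124 + 36*√29 ≈ 69.866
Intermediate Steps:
a(A, O) = 2*A*O (a(A, O) = A*(2*O) = 2*A*O)
z(K, b) = 102 (z(K, b) = -18 + 2*(2*6*5) = -18 + 2*60 = -18 + 120 = 102)
T = 2*√29 (T = √((3*(-2) - 4*(-5)) + 102) = √((-6 + 20) + 102) = √(14 + 102) = √116 = 2*√29 ≈ 10.770)
-124 + (45 - 27)*T = -124 + (45 - 27)*(2*√29) = -124 + 18*(2*√29) = -124 + 36*√29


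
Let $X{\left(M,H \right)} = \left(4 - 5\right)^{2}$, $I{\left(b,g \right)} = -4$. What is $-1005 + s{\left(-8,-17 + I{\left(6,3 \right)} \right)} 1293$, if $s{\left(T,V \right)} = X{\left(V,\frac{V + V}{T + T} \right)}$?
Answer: $288$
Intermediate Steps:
$X{\left(M,H \right)} = 1$ ($X{\left(M,H \right)} = \left(-1\right)^{2} = 1$)
$s{\left(T,V \right)} = 1$
$-1005 + s{\left(-8,-17 + I{\left(6,3 \right)} \right)} 1293 = -1005 + 1 \cdot 1293 = -1005 + 1293 = 288$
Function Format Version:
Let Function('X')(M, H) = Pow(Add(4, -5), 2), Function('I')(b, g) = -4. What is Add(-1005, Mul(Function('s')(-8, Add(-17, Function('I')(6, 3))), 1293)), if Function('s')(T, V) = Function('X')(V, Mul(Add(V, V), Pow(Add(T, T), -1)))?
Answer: 288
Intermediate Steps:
Function('X')(M, H) = 1 (Function('X')(M, H) = Pow(-1, 2) = 1)
Function('s')(T, V) = 1
Add(-1005, Mul(Function('s')(-8, Add(-17, Function('I')(6, 3))), 1293)) = Add(-1005, Mul(1, 1293)) = Add(-1005, 1293) = 288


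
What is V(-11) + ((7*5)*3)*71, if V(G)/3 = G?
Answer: 7422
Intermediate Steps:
V(G) = 3*G
V(-11) + ((7*5)*3)*71 = 3*(-11) + ((7*5)*3)*71 = -33 + (35*3)*71 = -33 + 105*71 = -33 + 7455 = 7422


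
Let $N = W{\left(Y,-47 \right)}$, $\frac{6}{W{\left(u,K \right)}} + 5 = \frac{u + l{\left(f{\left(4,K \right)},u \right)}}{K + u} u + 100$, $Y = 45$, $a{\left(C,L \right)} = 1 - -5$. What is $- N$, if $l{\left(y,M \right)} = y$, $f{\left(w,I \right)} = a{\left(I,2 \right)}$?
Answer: $\frac{12}{2105} \approx 0.0057007$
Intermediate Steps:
$a{\left(C,L \right)} = 6$ ($a{\left(C,L \right)} = 1 + 5 = 6$)
$f{\left(w,I \right)} = 6$
$W{\left(u,K \right)} = \frac{6}{95 + \frac{u \left(6 + u\right)}{K + u}}$ ($W{\left(u,K \right)} = \frac{6}{-5 + \left(\frac{u + 6}{K + u} u + 100\right)} = \frac{6}{-5 + \left(\frac{6 + u}{K + u} u + 100\right)} = \frac{6}{-5 + \left(\frac{u \left(6 + u\right)}{K + u} + 100\right)} = \frac{6}{-5 + \left(100 + \frac{u \left(6 + u\right)}{K + u}\right)} = \frac{6}{95 + \frac{u \left(6 + u\right)}{K + u}}$)
$N = - \frac{12}{2105}$ ($N = \frac{6 \left(-47 + 45\right)}{45^{2} + 95 \left(-47\right) + 101 \cdot 45} = 6 \frac{1}{2025 - 4465 + 4545} \left(-2\right) = 6 \cdot \frac{1}{2105} \left(-2\right) = - \frac{12}{2105} \approx -0.0057007$)
$- N = \left(-1\right) \left(- \frac{12}{2105}\right) = \frac{12}{2105}$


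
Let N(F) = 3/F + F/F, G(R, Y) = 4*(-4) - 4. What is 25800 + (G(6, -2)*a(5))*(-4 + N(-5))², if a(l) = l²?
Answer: 19320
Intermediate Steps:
G(R, Y) = -20 (G(R, Y) = -16 - 4 = -20)
N(F) = 1 + 3/F (N(F) = 3/F + 1 = 1 + 3/F)
25800 + (G(6, -2)*a(5))*(-4 + N(-5))² = 25800 + (-20*5²)*(-4 + (3 - 5)/(-5))² = 25800 + (-20*25)*(-4 - ⅕*(-2))² = 25800 - 500*(-4 + ⅖)² = 25800 - 500*(-18/5)² = 25800 - 500*324/25 = 25800 - 6480 = 19320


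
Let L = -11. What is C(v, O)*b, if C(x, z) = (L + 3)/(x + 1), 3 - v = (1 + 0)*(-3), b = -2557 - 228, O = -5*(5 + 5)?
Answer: 22280/7 ≈ 3182.9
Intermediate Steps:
O = -50 (O = -5*10 = -50)
b = -2785
v = 6 (v = 3 - (1 + 0)*(-3) = 3 - (-3) = 3 - 1*(-3) = 3 + 3 = 6)
C(x, z) = -8/(1 + x) (C(x, z) = (-11 + 3)/(x + 1) = -8/(1 + x))
C(v, O)*b = -8/(1 + 6)*(-2785) = -8/7*(-2785) = 22280/7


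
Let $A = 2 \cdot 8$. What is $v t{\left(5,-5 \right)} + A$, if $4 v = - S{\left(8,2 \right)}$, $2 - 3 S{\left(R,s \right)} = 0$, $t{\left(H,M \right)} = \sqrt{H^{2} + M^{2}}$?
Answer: $16 - \frac{5 \sqrt{2}}{6} \approx 14.821$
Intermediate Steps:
$S{\left(R,s \right)} = \frac{2}{3}$ ($S{\left(R,s \right)} = \frac{2}{3} - 0 = \frac{2}{3} + 0 = \frac{2}{3}$)
$v = - \frac{1}{6}$ ($v = \frac{\left(-1\right) \frac{2}{3}}{4} = \frac{1}{4} \left(- \frac{2}{3}\right) = - \frac{1}{6} \approx -0.16667$)
$A = 16$
$v t{\left(5,-5 \right)} + A = - \frac{\sqrt{5^{2} + \left(-5\right)^{2}}}{6} + 16 = - \frac{\sqrt{25 + 25}}{6} + 16 = - \frac{\sqrt{50}}{6} + 16 = - \frac{5 \sqrt{2}}{6} + 16 = 16 - \frac{5 \sqrt{2}}{6}$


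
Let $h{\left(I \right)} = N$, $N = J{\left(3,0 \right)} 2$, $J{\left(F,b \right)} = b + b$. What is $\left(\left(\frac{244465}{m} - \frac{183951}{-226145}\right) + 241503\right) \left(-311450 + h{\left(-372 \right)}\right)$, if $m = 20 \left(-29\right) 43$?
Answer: $- \frac{8484146037655136035}{112801126} \approx -7.5213 \cdot 10^{10}$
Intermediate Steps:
$m = -24940$ ($m = \left(-580\right) 43 = -24940$)
$J{\left(F,b \right)} = 2 b$
$N = 0$ ($N = 2 \cdot 0 \cdot 2 = 0 \cdot 2 = 0$)
$h{\left(I \right)} = 0$
$\left(\left(\frac{244465}{m} - \frac{183951}{-226145}\right) + 241503\right) \left(-311450 + h{\left(-372 \right)}\right) = \left(\left(\frac{244465}{-24940} - \frac{183951}{-226145}\right) + 241503\right) \left(-311450 + 0\right) = \left(\left(244465 \left(- \frac{1}{24940}\right) - - \frac{183951}{226145}\right) + 241503\right) \left(-311450\right) = \left(\left(- \frac{48893}{4988} + \frac{183951}{226145}\right) + 241503\right) \left(-311450\right) = \left(- \frac{10139359897}{1128011260} + 241503\right) \left(-311450\right) = \frac{272407963963883}{1128011260} \left(-311450\right) = - \frac{8484146037655136035}{112801126}$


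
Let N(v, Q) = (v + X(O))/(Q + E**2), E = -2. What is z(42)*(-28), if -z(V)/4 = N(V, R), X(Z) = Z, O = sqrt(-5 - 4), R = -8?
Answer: -1176 - 84*I ≈ -1176.0 - 84.0*I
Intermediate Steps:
O = 3*I (O = sqrt(-9) = 3*I ≈ 3.0*I)
N(v, Q) = (v + 3*I)/(4 + Q) (N(v, Q) = (v + 3*I)/(Q + (-2)**2) = (v + 3*I)/(Q + 4) = (v + 3*I)/(4 + Q))
z(V) = V + 3*I (z(V) = -4*(V + 3*I)/(4 - 8) = -4*(V + 3*I)/(-4) = -(-1)*(V + 3*I) = -4*(-3*I/4 - V/4) = V + 3*I)
z(42)*(-28) = (42 + 3*I)*(-28) = -1176 - 84*I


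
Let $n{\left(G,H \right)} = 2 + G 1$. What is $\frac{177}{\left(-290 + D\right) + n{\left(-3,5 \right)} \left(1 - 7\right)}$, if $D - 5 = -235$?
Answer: $- \frac{177}{514} \approx -0.34436$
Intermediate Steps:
$D = -230$ ($D = 5 - 235 = -230$)
$n{\left(G,H \right)} = 2 + G$
$\frac{177}{\left(-290 + D\right) + n{\left(-3,5 \right)} \left(1 - 7\right)} = \frac{177}{\left(-290 - 230\right) + \left(2 - 3\right) \left(1 - 7\right)} = \frac{177}{-520 - -6} = \frac{177}{-520 + 6} = \frac{177}{-514} = 177 \left(- \frac{1}{514}\right) = - \frac{177}{514}$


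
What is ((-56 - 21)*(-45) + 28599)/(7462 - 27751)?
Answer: -10688/6763 ≈ -1.5804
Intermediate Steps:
((-56 - 21)*(-45) + 28599)/(7462 - 27751) = (-77*(-45) + 28599)/(-20289) = (3465 + 28599)*(-1/20289) = 32064*(-1/20289) = -10688/6763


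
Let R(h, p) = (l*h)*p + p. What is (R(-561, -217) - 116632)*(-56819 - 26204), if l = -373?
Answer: 3779601319250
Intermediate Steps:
R(h, p) = p - 373*h*p (R(h, p) = (-373*h)*p + p = -373*h*p + p = p - 373*h*p)
(R(-561, -217) - 116632)*(-56819 - 26204) = (-217*(1 - 373*(-561)) - 116632)*(-56819 - 26204) = (-217*(1 + 209253) - 116632)*(-83023) = (-217*209254 - 116632)*(-83023) = (-45408118 - 116632)*(-83023) = -45524750*(-83023) = 3779601319250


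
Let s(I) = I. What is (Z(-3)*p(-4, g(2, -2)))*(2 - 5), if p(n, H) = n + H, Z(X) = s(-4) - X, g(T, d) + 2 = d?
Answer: -24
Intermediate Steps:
g(T, d) = -2 + d
Z(X) = -4 - X
p(n, H) = H + n
(Z(-3)*p(-4, g(2, -2)))*(2 - 5) = ((-4 - 1*(-3))*((-2 - 2) - 4))*(2 - 5) = ((-4 + 3)*(-4 - 4))*(-3) = -1*(-8)*(-3) = 8*(-3) = -24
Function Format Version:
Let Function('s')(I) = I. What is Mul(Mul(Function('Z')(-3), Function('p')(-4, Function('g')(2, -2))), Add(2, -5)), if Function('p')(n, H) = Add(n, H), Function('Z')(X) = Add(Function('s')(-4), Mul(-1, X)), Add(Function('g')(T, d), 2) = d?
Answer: -24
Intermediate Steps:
Function('g')(T, d) = Add(-2, d)
Function('Z')(X) = Add(-4, Mul(-1, X))
Function('p')(n, H) = Add(H, n)
Mul(Mul(Function('Z')(-3), Function('p')(-4, Function('g')(2, -2))), Add(2, -5)) = Mul(Mul(Add(-4, Mul(-1, -3)), Add(Add(-2, -2), -4)), Add(2, -5)) = Mul(Mul(Add(-4, 3), Add(-4, -4)), -3) = Mul(Mul(-1, -8), -3) = Mul(8, -3) = -24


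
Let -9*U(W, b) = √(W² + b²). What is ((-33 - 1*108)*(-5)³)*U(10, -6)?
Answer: -11750*√34/3 ≈ -22838.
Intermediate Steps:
U(W, b) = -√(W² + b²)/9
((-33 - 1*108)*(-5)³)*U(10, -6) = ((-33 - 1*108)*(-5)³)*(-√(10² + (-6)²)/9) = ((-33 - 108)*(-125))*(-√(100 + 36)/9) = (-141*(-125))*(-2*√34/9) = 17625*(-2*√34/9) = -11750*√34/3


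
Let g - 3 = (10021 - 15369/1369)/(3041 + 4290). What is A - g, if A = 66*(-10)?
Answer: -6667663537/10036139 ≈ -664.37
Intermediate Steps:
A = -660
g = 43811797/10036139 (g = 3 + (10021 - 15369/1369)/(3041 + 4290) = 3 + (10021 - 15369*1/1369)/7331 = 3 + (10021 - 15369/1369)*(1/7331) = 3 + (13703380/1369)*(1/7331) = 3 + 13703380/10036139 = 43811797/10036139 ≈ 4.3654)
A - g = -660 - 1*43811797/10036139 = -660 - 43811797/10036139 = -6667663537/10036139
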